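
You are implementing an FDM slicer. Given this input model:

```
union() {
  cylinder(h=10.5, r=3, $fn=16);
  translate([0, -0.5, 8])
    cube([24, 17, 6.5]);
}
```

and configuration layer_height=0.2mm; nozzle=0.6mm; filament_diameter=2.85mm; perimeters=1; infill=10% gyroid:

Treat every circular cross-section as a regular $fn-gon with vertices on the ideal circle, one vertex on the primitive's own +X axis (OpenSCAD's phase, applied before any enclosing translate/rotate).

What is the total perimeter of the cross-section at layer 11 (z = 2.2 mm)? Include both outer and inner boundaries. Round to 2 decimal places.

At z = 2.2 mm: the r=3 cylinder contributes a regular 16-gon of circumradius 3 (perimeter = 2·16·3.000·sin(180°/16) = 18.73 mm); the cube at (0, -0.5) is absent (z outside [8, 14.5]); Merging all regions: only the r=3 cylinder is present, so the union is just that shape — boundary = 18.73 mm. Overall, the cross-section is a single solid region. Total boundary length (outer) = 18.73 mm.

18.73 mm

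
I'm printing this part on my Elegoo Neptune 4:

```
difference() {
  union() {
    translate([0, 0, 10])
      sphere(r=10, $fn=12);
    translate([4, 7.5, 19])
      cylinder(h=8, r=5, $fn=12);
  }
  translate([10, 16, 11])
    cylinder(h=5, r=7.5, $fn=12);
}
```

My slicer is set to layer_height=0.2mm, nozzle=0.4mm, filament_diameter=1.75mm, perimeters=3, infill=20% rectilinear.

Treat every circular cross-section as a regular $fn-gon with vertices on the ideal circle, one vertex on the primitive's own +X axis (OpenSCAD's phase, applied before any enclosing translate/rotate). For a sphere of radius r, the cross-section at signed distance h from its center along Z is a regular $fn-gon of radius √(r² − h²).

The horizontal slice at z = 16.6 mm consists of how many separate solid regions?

At z = 16.6 mm: the r=10 sphere contributes a regular 12-gon of circumradius √(10²−6.6²) = 7.513; the cylinder at (4, 7.5) is absent (z outside [19, 27]); Merging all regions: only the r=10 sphere is present, so the union is just that shape — 1 connected region; the cylinder at (10, 16) is absent (z outside [11, 16]); Taking the first minus the rest: none of the subtracted shapes is present at this height, so that combined region is unchanged — 1 connected region. The result has 1 disconnected region.

1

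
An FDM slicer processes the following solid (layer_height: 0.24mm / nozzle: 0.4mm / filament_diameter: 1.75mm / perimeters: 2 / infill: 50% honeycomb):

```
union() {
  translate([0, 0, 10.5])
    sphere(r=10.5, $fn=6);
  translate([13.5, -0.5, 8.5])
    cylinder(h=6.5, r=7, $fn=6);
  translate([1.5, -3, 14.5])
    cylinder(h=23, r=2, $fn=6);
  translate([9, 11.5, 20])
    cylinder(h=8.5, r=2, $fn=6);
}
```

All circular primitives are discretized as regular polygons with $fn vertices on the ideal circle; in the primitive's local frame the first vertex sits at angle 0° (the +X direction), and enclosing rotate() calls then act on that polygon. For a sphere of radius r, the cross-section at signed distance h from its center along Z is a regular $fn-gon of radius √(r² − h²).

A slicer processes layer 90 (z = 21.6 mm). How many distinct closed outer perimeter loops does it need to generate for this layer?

At z = 21.6 mm: the sphere is not intersected at this z (|z−center|=11.100 > r=10.5); the cylinder at (13.5, -0.5) does not reach this height (z outside [8.5, 15]); the cylinder at (1.5, -3): section is a regular 6-gon, circumradius r=2; the r=2 cylinder at (9, 11.5) contributes a regular 6-gon of circumradius 2; Combining (union): the 2 present regions are separate (no shared area or edge), so areas and boundary lengths simply add and each stays a separate island — 2 connected regions. The result has 2 disconnected regions.

2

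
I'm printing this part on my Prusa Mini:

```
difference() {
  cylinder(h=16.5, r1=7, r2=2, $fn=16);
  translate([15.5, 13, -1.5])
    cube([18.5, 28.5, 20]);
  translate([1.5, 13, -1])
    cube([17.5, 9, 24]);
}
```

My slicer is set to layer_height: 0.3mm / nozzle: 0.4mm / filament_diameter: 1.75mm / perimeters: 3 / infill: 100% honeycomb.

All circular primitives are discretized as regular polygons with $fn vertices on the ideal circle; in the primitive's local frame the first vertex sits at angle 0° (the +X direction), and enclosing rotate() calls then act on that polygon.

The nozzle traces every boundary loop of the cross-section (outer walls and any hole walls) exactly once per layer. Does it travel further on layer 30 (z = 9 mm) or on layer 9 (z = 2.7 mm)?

layer 9 (z = 2.7 mm)

Layer 30 (z = 9): the cone: at t=0.545 of its height the radius interpolates to r₁+(r₂−r₁)t = 4.273, giving a regular 16-gon of that circumradius (perimeter = 2·16·4.273·sin(180°/16) = 26.67 mm); the cube at (15.5, 13) (footprint 18.5×28.5) is included at this height (perimeter 94.00 mm); the cube at (1.5, 13) (footprint 17.5×9) is included at this height (perimeter 53.00 mm); Subtracting the remaining from the first: starting from the cone, the 18.5×28.5 cube at (15.5, 13) misses the remaining region (no effect); the 17.5×9 cube at (1.5, 13) misses the remaining region (no effect) — boundary = 26.67 mm. So its perimeter = 26.67 mm. Layer 9 (z = 2.7): the cone contributes a regular 16-gon of circumradius 6.182 (interpolated between r1=7 and r2=2 at t=0.164) (perimeter = 2·16·6.182·sin(180°/16) = 38.59 mm); the 18.5×28.5 cube at (15.5, 13) contributes its full rectangle (perimeter 94.00 mm); the cube at (1.5, 13) is present — its section is the full 17.5×9 rectangle (perimeter 53.00 mm); Subtracting the remaining from the first: starting from the cone, the 18.5×28.5 cube at (15.5, 13) misses the remaining region (no effect); the 17.5×9 cube at (1.5, 13) misses the remaining region (no effect) — boundary = 38.59 mm. So its perimeter = 38.59 mm. Layer 9 is larger (38.59 vs 26.67 mm).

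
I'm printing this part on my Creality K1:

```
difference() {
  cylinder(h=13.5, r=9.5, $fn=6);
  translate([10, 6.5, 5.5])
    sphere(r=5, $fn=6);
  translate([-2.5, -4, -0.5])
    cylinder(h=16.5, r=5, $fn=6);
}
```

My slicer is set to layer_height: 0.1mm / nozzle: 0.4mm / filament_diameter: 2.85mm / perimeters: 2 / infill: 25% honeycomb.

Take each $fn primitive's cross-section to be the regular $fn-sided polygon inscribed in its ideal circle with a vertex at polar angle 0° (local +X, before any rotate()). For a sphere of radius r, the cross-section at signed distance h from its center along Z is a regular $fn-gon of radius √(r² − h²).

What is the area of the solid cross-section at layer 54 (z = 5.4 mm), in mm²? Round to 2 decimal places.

At z = 5.4 mm: the cylinder: section is a regular 6-gon, circumradius r=9.5 (area = (6/2)·9.500²·sin(360°/6) = 234.48 mm²); the r=5 sphere at (10, 6.5) contributes a regular 6-gon of circumradius √(5²−0.1²) = 4.999 (area = (6/2)·4.999²·sin(360°/6) = 64.93 mm²); the r=5 cylinder at (-2.5, -4) contributes a regular 6-gon of circumradius 5 (area = (6/2)·5.000²·sin(360°/6) = 64.95 mm²); After the difference (first − rest): starting from the r=9.5 cylinder (234.48 mm²), the r=5 sphere at (10, 6.5) partially overlaps it — only the 3.47 mm² overlap (of its 64.93 mm²) is removed, clipping the outline; the r=5 cylinder at (-2.5, -4) partially overlaps it — only the 63.08 mm² overlap (of its 64.95 mm²) is removed, clipping the outline — area = 167.92 mm². Overall, the cross-section is a single solid region. Net area = 167.92 mm².

167.92 mm²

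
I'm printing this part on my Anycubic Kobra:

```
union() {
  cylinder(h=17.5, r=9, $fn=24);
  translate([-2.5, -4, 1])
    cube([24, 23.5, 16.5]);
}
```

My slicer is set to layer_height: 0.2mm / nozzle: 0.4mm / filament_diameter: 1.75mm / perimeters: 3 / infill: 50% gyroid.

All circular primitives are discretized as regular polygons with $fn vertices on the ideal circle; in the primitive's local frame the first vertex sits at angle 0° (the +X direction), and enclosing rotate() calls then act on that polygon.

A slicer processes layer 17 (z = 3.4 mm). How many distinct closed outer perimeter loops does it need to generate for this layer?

At z = 3.4 mm: the r=9 cylinder gives a regular 24-gon of circumradius 9 (constant along its height); the 24×23.5 cube at (-2.5, -4) contributes its full rectangle; Combining (union): the regions partially overlap (shared area 129.53 mm²), so overlapping operands fuse into one piece — 1 connected region. The result has 1 disconnected region.

1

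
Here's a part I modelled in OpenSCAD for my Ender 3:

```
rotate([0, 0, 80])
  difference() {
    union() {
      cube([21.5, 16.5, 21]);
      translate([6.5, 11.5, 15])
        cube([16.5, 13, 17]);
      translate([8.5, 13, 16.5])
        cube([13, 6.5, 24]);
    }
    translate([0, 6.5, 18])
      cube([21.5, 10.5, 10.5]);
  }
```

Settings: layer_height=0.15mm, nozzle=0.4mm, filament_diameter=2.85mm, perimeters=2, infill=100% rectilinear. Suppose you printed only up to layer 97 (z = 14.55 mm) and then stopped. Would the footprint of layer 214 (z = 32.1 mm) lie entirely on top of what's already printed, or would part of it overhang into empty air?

Compare the two slices. At z = 14.55: the 21.5×16.5 cube contributes its full rectangle (area 354.75 mm²); the cube at (6.5, 11.5) is not intersected at this z (z outside [15, 32]); the cube at (8.5, 13) does not reach this height (z outside [16.5, 40.5]); Combining (union): only the 21.5×16.5 cube is present, so the union is just that shape — area = 354.75 mm²; the cube at (0, 6.5) does not reach this height (z outside [18, 28.5]); After the difference (first − rest): none of the subtracted shapes is present at this height, so that combined region is unchanged — area = 354.75 mm²; (rotated 80° about Z; rotation is an isometry so areas/perimeters/island counts are preserved). At z = 32.1: the cube is not intersected at this z (z outside [0, 21]); the cube at (6.5, 11.5) is absent (z outside [15, 32]); the 13×6.5 cube at (8.5, 13) contributes its full rectangle (area 84.50 mm²); Merging all regions: only the 13×6.5 cube at (8.5, 13) is present, so the union is just that shape — area = 84.50 mm²; the cube at (0, 6.5) is absent (z outside [18, 28.5]); Subtracting the remaining from the first: none of the subtracted shapes is present at this height, so the result so far is unchanged — area = 84.50 mm²; (whole slice rotated 80° about Z — lengths, areas and connectivity unchanged). Checking containment: at z = 32.1 the cross-section extends beyond the z = 14.55 cross-section by about 39.00 mm².

part overhangs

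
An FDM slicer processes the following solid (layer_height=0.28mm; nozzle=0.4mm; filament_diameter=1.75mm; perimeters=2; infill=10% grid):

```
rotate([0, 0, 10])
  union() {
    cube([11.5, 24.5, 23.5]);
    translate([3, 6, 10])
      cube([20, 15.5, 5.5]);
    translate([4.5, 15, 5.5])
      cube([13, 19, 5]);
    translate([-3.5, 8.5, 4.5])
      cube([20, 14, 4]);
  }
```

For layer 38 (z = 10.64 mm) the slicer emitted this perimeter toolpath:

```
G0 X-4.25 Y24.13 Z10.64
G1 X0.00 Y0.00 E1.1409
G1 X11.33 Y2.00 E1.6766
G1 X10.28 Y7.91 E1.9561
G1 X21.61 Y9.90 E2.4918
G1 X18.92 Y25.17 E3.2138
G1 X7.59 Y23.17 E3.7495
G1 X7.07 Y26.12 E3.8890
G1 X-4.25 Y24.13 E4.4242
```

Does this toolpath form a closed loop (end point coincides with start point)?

yes

Start point (G0): (-4.25, 24.13). End point (last G1): the path returns to the start — closed.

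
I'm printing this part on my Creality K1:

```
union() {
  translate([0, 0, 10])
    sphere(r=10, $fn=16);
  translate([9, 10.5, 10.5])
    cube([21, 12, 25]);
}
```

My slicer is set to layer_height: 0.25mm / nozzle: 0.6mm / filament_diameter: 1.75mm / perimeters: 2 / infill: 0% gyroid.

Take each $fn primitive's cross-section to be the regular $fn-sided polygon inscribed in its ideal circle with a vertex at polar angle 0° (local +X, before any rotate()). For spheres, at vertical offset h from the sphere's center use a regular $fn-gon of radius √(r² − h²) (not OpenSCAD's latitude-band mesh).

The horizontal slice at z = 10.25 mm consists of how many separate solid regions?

1

At z = 10.25 mm: the r=10 sphere contributes a regular 16-gon of circumradius √(10²−0.25²) = 9.997; the cube at (9, 10.5) does not reach this height (z outside [10.5, 35.5]); Combining (union): only the r=10 sphere is present, so the union is just that shape — 1 connected region. The result has 1 disconnected region.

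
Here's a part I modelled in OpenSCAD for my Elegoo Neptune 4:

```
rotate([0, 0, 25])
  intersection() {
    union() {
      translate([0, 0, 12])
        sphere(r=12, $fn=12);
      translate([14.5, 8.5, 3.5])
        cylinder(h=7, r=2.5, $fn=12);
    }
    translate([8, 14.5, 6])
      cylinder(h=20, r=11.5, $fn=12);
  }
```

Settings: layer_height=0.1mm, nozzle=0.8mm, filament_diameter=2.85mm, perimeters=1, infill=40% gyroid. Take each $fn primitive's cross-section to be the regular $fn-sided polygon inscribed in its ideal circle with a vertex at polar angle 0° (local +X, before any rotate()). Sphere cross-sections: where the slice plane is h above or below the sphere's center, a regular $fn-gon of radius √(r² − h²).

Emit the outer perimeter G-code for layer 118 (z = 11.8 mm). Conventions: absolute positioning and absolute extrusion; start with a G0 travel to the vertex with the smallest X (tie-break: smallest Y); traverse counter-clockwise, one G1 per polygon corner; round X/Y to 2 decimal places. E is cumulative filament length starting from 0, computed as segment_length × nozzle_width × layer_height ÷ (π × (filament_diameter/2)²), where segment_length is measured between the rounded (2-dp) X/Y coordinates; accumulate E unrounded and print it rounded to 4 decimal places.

At z = 11.8 mm: the sphere: section is a regular 12-gon, circumradius = √(r²−h²) = √(12²−0.2²) = 11.998; the cylinder at (14.5, 8.5) does not reach this height (z outside [3.5, 10.5]); Merging all regions: only the r=12 sphere is present, so the union is just that shape — 1 connected region; the cylinder at (8, 14.5): section is a regular 12-gon, circumradius r=11.5; Keeping only the common overlap: the r=11.5 cylinder at (8, 14.5) partially overlaps the result so far; clipping to the common part keeps 70.17 mm² — 1 connected region; (whole slice rotated 25° about Z — lengths, areas and connectivity unchanged). The outline is a single polygon with 8 vertices. Extrusion per mm of travel: 0.8 × 0.1 / (π × 1.425²) = 0.012540. Accumulating E over each segment gives final E = 0.4395.

G0 X-7.16 Y9.12 Z11.80
G1 X-5.47 Y7.10 E0.0330
G1 X0.12 Y5.07 E0.1076
G1 X5.98 Y6.10 E0.1822
G1 X8.35 Y8.08 E0.2209
G1 X6.88 Y9.83 E0.2496
G1 X1.05 Y11.95 E0.3274
G1 X-5.07 Y10.87 E0.4053
G1 X-7.16 Y9.12 E0.4395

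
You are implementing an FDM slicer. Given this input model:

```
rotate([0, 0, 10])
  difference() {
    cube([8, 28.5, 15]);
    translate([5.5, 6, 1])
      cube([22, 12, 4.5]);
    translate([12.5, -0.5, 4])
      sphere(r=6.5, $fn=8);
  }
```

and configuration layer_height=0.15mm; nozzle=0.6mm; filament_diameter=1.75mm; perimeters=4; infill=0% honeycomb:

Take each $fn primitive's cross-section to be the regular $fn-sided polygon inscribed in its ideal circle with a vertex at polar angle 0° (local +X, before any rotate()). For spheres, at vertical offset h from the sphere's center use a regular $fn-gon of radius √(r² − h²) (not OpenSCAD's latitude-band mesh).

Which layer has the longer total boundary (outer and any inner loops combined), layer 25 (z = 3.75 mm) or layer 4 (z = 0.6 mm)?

Layer 25 (z = 3.75): the cube is present — its section is the full 8×28.5 rectangle (perimeter 73.00 mm); the cube at (5.5, 6) is present — its section is the full 22×12 rectangle (perimeter 68.00 mm); the sphere at (12.5, -0.5): section is a regular 8-gon, circumradius = √(r²−h²) = √(6.5²−0.25²) = 6.495 (perimeter = 2·8·6.495·sin(180°/8) = 39.77 mm); Taking the first minus the rest: starting from the 8×28.5 cube, the 22×12 cube at (5.5, 6) partially overlaps it — only the 30.00 mm² overlap (of its 264.00 mm²) is removed, clipping the outline; the r=6.5 sphere at (12.5, -0.5) partially overlaps it — only the 3.85 mm² overlap (of its 119.32 mm²) is removed, clipping the outline — boundary = 76.61 mm; (whole slice rotated 10° about Z — lengths, areas and connectivity unchanged). So its perimeter = 76.61 mm. Layer 4 (z = 0.6): the cube (footprint 8×28.5) is included at this height (perimeter 73.00 mm); the cube at (5.5, 6) does not reach this height (z outside [1, 5.5]); the r=6.5 sphere at (12.5, -0.5) slices to a regular 8-gon of circumradius 5.540 (√(r²−h²) with h=3.4 from center) (perimeter = 2·8·5.540·sin(180°/8) = 33.92 mm); After the difference (first − rest): starting from the 8×28.5 cube, the r=6.5 sphere at (12.5, -0.5) partially overlaps it — only the 0.84 mm² overlap (of its 86.80 mm²) is removed, clipping the outline — boundary = 72.33 mm; (whole slice rotated 10° about Z — lengths, areas and connectivity unchanged). So its perimeter = 72.33 mm. Layer 25 is larger (76.61 vs 72.33 mm).

layer 25 (z = 3.75 mm)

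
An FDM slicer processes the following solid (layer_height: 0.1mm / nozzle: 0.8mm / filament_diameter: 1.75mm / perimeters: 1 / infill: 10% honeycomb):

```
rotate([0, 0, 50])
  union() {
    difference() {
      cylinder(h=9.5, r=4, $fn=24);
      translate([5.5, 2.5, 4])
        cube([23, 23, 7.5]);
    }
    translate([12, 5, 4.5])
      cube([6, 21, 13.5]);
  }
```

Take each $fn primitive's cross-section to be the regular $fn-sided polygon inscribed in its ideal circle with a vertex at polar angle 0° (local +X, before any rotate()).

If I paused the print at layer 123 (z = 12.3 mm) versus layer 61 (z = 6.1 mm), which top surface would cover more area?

Layer 123 (z = 12.3): the cylinder is not intersected at this z (z outside [0, 9.5]); the cube at (5.5, 2.5) is not intersected at this z (z outside [4, 11.5]); Subtracting the remaining from the first: the first operand is absent here, so nothing remains; the cube at (12, 5) is present — its section is the full 6×21 rectangle (area 126.00 mm²); Merging all regions: only the 6×21 cube at (12, 5) is present, so the union is just that shape — area = 126.00 mm²; (rotated 50° about Z; rotation is an isometry so areas/perimeters/island counts are preserved). So its area = 126.00 mm². Layer 61 (z = 6.1): the r=4 cylinder contributes a regular 24-gon of circumradius 4 (area = (24/2)·4.000²·sin(360°/24) = 49.69 mm²); the cube at (5.5, 2.5) (footprint 23×23) is included at this height (area 529.00 mm²); After the difference (first − rest): starting from the r=4 cylinder (49.69 mm²), the 23×23 cube at (5.5, 2.5) misses the remaining region (no effect) — area = 49.69 mm²; the cube at (12, 5) is present — its section is the full 6×21 rectangle (area 126.00 mm²); Combining (union): the 2 present regions are separate (no shared area or edge), so areas and boundary lengths simply add and each stays a separate island — area = 175.69 mm²; (rotated 50° about Z; rotation is an isometry so areas/perimeters/island counts are preserved). So its area = 175.69 mm². Layer 61 is larger (175.69 vs 126.00 mm²).

layer 61 (z = 6.1 mm)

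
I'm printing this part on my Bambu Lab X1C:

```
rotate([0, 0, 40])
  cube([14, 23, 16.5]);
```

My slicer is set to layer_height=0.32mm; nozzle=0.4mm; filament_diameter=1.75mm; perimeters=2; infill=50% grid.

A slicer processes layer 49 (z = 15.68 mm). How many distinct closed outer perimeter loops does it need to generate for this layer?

1

At z = 15.68 mm: the cube (footprint 14×23) is included at this height; (whole slice rotated 40° about Z — lengths, areas and connectivity unchanged). The result has 1 disconnected region.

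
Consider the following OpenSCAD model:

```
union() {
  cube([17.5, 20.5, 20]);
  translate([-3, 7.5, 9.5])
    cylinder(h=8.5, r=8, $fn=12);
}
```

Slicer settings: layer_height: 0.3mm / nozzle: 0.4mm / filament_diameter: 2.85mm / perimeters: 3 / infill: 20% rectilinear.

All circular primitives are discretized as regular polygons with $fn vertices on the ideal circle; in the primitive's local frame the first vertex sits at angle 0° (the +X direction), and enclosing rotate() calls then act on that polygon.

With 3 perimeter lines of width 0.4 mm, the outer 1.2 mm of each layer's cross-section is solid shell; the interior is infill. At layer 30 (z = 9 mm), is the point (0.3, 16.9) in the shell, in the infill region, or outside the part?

At z = 9 mm: the cube is present — its section is the full 17.5×20.5 rectangle; the cylinder at (-3, 7.5) is absent (z outside [9.5, 18]); Taking the union: only the 17.5×20.5 cube is present, so the union is just that shape — 1 connected region. Overall, the cross-section is a single solid region. The nearest boundary edge runs (0.00, 20.50)→(0.00, 0.00); distance from the point to it = 0.30 mm. The point is inside the cross-section, 0.30 mm from the nearest boundary — within the 1.2 mm shell band (3 × 0.4).

shell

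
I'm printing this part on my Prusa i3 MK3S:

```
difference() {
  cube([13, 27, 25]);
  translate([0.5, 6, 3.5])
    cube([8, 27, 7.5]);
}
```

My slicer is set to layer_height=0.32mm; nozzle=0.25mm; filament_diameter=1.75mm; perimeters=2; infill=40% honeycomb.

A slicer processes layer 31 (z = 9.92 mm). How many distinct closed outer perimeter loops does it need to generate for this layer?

At z = 9.92 mm: the 13×27 cube contributes its full rectangle; the 8×27 cube at (0.5, 6) contributes its full rectangle; After the difference (first − rest): starting from the 13×27 cube, the 8×27 cube at (0.5, 6) partially overlaps it — only the 168.00 mm² overlap (of its 216.00 mm²) is removed, clipping the outline — 1 connected region. The result has 1 disconnected region.

1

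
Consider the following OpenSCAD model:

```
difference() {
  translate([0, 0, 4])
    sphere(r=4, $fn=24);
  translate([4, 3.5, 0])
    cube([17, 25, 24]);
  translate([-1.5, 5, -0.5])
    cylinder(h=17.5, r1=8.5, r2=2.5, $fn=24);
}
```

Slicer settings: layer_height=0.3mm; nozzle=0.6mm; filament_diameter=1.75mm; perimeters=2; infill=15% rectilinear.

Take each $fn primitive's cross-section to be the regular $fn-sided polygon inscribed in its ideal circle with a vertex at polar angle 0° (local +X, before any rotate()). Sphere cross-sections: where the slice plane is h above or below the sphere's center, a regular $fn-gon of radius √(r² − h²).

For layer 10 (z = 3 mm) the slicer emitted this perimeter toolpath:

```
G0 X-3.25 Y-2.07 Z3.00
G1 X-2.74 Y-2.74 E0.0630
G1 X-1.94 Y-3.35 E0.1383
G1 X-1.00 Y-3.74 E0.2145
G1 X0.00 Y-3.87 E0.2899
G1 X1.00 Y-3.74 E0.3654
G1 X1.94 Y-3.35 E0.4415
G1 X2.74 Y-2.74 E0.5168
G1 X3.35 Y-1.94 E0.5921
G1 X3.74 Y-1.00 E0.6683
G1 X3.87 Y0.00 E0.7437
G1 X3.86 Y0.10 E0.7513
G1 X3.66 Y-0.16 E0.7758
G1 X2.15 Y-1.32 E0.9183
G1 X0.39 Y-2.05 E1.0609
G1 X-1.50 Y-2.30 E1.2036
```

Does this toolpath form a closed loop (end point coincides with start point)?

no

Start point (G0): (-3.25, -2.07). End point (last G1): the path does not return to the start — open.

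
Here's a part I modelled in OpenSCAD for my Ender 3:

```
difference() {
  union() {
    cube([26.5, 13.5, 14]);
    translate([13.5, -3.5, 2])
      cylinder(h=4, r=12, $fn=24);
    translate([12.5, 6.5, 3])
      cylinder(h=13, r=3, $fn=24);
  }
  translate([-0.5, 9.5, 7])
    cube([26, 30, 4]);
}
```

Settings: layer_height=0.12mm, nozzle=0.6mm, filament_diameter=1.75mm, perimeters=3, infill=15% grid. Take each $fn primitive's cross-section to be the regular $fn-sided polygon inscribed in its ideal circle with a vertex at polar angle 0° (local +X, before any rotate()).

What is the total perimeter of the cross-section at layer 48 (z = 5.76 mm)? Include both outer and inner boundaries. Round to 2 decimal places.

101.85 mm

At z = 5.76 mm: the cube is present — its section is the full 26.5×13.5 rectangle (perimeter 80.00 mm); the cylinder at (13.5, -3.5): section is a regular 24-gon, circumradius r=12 (perimeter = 2·24·12.000·sin(180°/24) = 75.18 mm); the cylinder at (12.5, 6.5): section is a regular 24-gon, circumradius r=3 (perimeter = 2·24·3.000·sin(180°/24) = 18.80 mm); Combining (union): the regions partially overlap (shared area 169.23 mm²), so the edge portions inside another operand are dropped and the merged outline is re-measured after clipping — boundary = 101.85 mm; the cube at (-0.5, 9.5) is not intersected at this z (z outside [7, 11]); Subtracting the remaining from the first: none of the subtracted shapes is present at this height, so the result so far is unchanged — boundary = 101.85 mm. Overall, the cross-section is a single solid region. Total boundary length (outer) = 101.85 mm.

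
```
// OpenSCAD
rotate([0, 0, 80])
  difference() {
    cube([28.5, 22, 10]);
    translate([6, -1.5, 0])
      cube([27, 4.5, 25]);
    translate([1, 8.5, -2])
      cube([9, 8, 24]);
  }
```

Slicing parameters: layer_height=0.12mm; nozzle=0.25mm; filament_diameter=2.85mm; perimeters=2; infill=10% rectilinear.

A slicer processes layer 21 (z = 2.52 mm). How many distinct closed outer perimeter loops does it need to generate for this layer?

At z = 2.52 mm: the 28.5×22 cube contributes its full rectangle; the cube at (6, -1.5) is present — its section is the full 27×4.5 rectangle; the 9×8 cube at (1, 8.5) contributes its full rectangle; Subtracting the remaining from the first: starting from the 28.5×22 cube, the 27×4.5 cube at (6, -1.5) partially overlaps it — only the 67.50 mm² overlap (of its 121.50 mm²) is removed, clipping the outline; the 9×8 cube at (1, 8.5) lies wholly inside it (removes its full 72.00 mm² and its 34.00 mm outline becomes a hole wall) — 1 connected region with 1 hole; (whole slice rotated 80° about Z — lengths, areas and connectivity unchanged). The result has 1 disconnected region.

1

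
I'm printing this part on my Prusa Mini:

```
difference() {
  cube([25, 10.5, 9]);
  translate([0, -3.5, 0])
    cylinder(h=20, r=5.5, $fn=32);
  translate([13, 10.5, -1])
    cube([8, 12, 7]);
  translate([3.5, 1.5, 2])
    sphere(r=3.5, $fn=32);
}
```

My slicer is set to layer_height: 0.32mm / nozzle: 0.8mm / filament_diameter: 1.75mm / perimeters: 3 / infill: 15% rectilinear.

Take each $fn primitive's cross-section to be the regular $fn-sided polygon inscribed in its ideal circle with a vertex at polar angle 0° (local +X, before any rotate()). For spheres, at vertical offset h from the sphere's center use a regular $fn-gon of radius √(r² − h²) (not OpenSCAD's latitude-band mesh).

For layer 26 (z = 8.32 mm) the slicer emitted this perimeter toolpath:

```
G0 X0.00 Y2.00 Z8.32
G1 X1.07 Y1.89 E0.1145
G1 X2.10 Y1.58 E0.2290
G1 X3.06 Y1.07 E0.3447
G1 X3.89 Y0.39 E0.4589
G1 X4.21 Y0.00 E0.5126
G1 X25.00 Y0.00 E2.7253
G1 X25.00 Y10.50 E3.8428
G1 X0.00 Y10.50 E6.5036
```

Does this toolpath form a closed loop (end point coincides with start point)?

no

Start point (G0): (0.00, 2.00). End point (last G1): the path does not return to the start — open.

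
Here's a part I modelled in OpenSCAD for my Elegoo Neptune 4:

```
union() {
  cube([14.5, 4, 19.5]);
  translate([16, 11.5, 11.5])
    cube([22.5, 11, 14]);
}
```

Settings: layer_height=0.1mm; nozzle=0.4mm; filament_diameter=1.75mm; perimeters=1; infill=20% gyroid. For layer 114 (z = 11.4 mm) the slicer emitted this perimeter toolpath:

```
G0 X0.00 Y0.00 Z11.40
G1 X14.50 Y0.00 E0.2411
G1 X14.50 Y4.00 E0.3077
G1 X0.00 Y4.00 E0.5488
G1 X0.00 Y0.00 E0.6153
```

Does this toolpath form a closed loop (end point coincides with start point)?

yes

Start point (G0): (0.00, 0.00). End point (last G1): the path returns to the start — closed.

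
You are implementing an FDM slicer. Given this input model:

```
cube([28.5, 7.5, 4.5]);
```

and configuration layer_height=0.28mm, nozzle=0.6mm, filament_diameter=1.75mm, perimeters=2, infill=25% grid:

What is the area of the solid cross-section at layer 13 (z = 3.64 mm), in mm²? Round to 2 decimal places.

At z = 3.64 mm: the cube is present — its section is the full 28.5×7.5 rectangle (area 213.75 mm²). Overall, the cross-section is a single solid region. Net area = 213.75 mm².

213.75 mm²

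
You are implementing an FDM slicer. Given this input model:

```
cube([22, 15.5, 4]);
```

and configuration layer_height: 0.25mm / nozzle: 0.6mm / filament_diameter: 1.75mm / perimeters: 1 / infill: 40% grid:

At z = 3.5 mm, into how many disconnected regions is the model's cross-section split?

1

At z = 3.5 mm: the cube (footprint 22×15.5) is included at this height. The result has 1 disconnected region.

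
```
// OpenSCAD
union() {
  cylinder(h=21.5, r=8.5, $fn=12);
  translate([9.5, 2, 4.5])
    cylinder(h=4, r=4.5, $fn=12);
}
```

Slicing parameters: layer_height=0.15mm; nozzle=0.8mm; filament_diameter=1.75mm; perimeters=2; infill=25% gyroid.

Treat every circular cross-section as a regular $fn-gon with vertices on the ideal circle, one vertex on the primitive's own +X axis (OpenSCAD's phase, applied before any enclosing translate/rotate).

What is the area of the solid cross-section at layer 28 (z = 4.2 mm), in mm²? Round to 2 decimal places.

216.75 mm²

At z = 4.2 mm: the r=8.5 cylinder contributes a regular 12-gon of circumradius 8.5 (area = (12/2)·8.500²·sin(360°/12) = 216.75 mm²); the cylinder at (9.5, 2) is not intersected at this z (z outside [4.5, 8.5]); Taking the union: only the r=8.5 cylinder is present, so the union is just that shape — area = 216.75 mm². Overall, the cross-section is a single solid region. Net area = 216.75 mm².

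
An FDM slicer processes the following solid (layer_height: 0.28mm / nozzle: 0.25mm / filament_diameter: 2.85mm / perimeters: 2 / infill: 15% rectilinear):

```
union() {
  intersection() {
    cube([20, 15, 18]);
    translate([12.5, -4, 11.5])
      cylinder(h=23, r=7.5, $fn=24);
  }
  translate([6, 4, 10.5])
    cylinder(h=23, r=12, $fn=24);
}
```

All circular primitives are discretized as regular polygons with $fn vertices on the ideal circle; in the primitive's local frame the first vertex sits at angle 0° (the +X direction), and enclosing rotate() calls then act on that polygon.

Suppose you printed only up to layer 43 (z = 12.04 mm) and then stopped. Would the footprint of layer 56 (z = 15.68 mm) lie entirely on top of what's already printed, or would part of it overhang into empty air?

entirely on top

Compare the two slices. At z = 12.04: the cube (footprint 20×15) is included at this height (area 300.00 mm²); the cylinder at (12.5, -4): section is a regular 24-gon, circumradius r=7.5 (area = (24/2)·7.500²·sin(360°/24) = 174.70 mm²); Taking the intersection: the r=7.5 cylinder at (12.5, -4) partially overlaps the 20×15 cube; clipping to the common part keeps 30.68 mm² — area = 30.68 mm²; the r=12 cylinder at (6, 4) contributes a regular 24-gon of circumradius 12 (area = (24/2)·12.000²·sin(360°/24) = 447.24 mm²); Taking the union: the regions partially overlap — summed areas 477.92 mm² minus the doubly-counted overlap 29.59 mm² gives 448.33 mm² — area = 448.33 mm². At z = 15.68: the cube is present — its section is the full 20×15 rectangle (area 300.00 mm²); the r=7.5 cylinder at (12.5, -4) contributes a regular 24-gon of circumradius 7.5 (area = (24/2)·7.500²·sin(360°/24) = 174.70 mm²); Taking the intersection: the r=7.5 cylinder at (12.5, -4) partially overlaps the 20×15 cube; clipping to the common part keeps 30.68 mm² — area = 30.68 mm²; the cylinder at (6, 4): section is a regular 24-gon, circumradius r=12 (area = (24/2)·12.000²·sin(360°/24) = 447.24 mm²); Combining (union): the regions partially overlap — summed areas 477.92 mm² minus the doubly-counted overlap 29.59 mm² gives 448.33 mm² — area = 448.33 mm². Checking containment: the cross-section at z = 15.68 is a subset of the cross-section at z = 12.04.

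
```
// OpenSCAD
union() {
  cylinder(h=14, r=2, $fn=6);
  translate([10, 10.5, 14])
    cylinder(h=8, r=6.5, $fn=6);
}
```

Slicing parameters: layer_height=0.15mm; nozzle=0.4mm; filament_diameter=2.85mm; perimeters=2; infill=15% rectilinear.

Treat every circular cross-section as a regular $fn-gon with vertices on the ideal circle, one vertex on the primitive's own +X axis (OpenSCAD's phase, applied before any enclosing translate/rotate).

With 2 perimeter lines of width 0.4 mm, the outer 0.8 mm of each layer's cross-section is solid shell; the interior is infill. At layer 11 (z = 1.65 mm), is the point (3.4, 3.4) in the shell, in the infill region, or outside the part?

outside

At z = 1.65 mm: the r=2 cylinder contributes a regular 6-gon of circumradius 2; the cylinder at (10, 10.5) does not reach this height (z outside [14, 22]); Merging all regions: only the r=2 cylinder is present, so the union is just that shape — 1 connected region. Overall, the cross-section is a single solid region. The nearest boundary edge runs (2.00, 0.00)→(1.00, 1.73); distance from the point to it = 2.92 mm. The point is not inside any of the regions above, so it lies outside the cross-section (2.92 mm from the nearest boundary).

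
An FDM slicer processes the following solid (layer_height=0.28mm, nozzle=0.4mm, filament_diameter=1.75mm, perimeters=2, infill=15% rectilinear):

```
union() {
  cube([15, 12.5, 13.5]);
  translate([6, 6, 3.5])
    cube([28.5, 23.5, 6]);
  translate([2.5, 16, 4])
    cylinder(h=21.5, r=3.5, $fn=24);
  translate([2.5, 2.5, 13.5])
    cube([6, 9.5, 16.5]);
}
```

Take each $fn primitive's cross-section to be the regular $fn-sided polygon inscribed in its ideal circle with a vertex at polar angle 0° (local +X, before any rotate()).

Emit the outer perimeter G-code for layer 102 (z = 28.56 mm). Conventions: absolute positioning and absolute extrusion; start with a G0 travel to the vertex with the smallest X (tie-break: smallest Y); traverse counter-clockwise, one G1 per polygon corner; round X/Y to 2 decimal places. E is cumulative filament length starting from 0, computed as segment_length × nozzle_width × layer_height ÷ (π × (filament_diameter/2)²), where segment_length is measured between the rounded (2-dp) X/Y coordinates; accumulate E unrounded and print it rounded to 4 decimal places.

At z = 28.56 mm: the cube is absent (z outside [0, 13.5]); the cube at (6, 6) does not reach this height (z outside [3.5, 9.5]); the cylinder at (2.5, 16) is absent (z outside [4, 25.5]); the cube at (2.5, 2.5) (footprint 6×9.5) is included at this height; Combining (union): only the 6×9.5 cube at (2.5, 2.5) is present, so the union is just that shape — 1 connected region. The outline is a single polygon with 4 vertices. Extrusion per mm of travel: 0.4 × 0.28 / (π × 0.875²) = 0.046564. Accumulating E over each segment gives final E = 1.4435.

G0 X2.50 Y2.50 Z28.56
G1 X8.50 Y2.50 E0.2794
G1 X8.50 Y12.00 E0.7217
G1 X2.50 Y12.00 E1.0011
G1 X2.50 Y2.50 E1.4435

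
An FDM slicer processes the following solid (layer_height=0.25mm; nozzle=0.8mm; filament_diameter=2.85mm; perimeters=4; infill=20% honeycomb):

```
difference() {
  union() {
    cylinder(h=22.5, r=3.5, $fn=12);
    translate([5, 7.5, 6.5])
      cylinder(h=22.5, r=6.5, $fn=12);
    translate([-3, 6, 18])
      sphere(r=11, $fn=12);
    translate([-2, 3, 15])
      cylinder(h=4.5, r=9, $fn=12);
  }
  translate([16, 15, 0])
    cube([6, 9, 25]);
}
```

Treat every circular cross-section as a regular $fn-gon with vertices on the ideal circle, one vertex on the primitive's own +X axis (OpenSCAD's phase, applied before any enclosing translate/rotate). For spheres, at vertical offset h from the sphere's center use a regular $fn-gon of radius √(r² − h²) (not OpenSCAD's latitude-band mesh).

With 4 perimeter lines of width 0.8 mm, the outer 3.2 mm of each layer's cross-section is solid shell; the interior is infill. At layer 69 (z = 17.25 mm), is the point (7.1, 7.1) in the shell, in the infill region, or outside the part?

infill

At z = 17.25 mm: the r=3.5 cylinder contributes a regular 12-gon of circumradius 3.5; the r=6.5 cylinder at (5, 7.5) gives a regular 12-gon of circumradius 6.5 (constant along its height); the sphere at (-3, 6): section is a regular 12-gon, circumradius = √(r²−h²) = √(11²−0.75²) = 10.974; the r=9 cylinder at (-2, 3) contributes a regular 12-gon of circumradius 9; Merging all regions: the regions partially overlap (shared area 352.79 mm²), so overlapping operands fuse into one piece — 1 connected region; the 6×9 cube at (16, 15) contributes its full rectangle; After the difference (first − rest): starting from the result so far, the 6×9 cube at (16, 15) misses the remaining region (no effect) — 1 connected region. Overall, the cross-section is a single solid region. The nearest boundary edge runs (11.50, 7.50)→(10.63, 4.25); distance from the point to it = 4.15 mm. The point is inside the cross-section and 4.15 mm from the nearest boundary — more than the 3.2 mm shell width (4 × 0.8), so it's in the infill interior.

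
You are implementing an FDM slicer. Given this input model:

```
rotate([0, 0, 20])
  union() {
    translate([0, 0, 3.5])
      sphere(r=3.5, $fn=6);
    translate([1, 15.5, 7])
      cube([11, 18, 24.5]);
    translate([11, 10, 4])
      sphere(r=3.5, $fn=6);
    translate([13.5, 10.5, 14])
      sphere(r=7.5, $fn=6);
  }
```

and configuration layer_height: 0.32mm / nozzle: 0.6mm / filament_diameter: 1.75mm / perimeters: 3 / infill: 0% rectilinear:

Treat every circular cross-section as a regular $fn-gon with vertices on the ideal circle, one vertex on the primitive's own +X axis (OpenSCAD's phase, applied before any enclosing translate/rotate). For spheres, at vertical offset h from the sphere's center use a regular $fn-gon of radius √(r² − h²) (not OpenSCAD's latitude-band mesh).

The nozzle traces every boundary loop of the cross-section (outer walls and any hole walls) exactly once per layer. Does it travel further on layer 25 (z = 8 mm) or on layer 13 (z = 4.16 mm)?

Layer 25 (z = 8): the sphere is not intersected at this z (|z−center|=4.500 > r=3.5); the cube at (1, 15.5) (footprint 11×18) is included at this height (perimeter 58.00 mm); the sphere at (11, 10) is not intersected at this z (|z−center|=4.000 > r=3.5); the sphere at (13.5, 10.5): section is a regular 6-gon, circumradius = √(r²−h²) = √(7.5²−6²) = 4.500 (perimeter = 2·6·4.500·sin(180°/6) = 27.00 mm); Merging all regions: the 2 present regions are separate (no shared area or edge), so areas and boundary lengths simply add and each stays a separate island — boundary = 85.00 mm; (whole slice rotated 20° about Z — lengths, areas and connectivity unchanged). So its perimeter = 85.00 mm. Layer 13 (z = 4.16): the sphere: section is a regular 6-gon, circumradius = √(r²−h²) = √(3.5²−0.66²) = 3.437 (perimeter = 2·6·3.437·sin(180°/6) = 20.62 mm); the cube at (1, 15.5) is absent (z outside [7, 31.5]); the r=3.5 sphere at (11, 10) slices to a regular 6-gon of circumradius 3.496 (√(r²−h²) with h=0.16 from center) (perimeter = 2·6·3.496·sin(180°/6) = 20.98 mm); the sphere at (13.5, 10.5) is absent (|z−center|=9.840 > r=7.5); Taking the union: the 2 present regions are separate (no shared area or edge), so areas and boundary lengths simply add and each stays a separate island — boundary = 41.60 mm; (whole slice rotated 20° about Z — lengths, areas and connectivity unchanged). So its perimeter = 41.60 mm. Layer 25 is larger (85.00 vs 41.60 mm).

layer 25 (z = 8 mm)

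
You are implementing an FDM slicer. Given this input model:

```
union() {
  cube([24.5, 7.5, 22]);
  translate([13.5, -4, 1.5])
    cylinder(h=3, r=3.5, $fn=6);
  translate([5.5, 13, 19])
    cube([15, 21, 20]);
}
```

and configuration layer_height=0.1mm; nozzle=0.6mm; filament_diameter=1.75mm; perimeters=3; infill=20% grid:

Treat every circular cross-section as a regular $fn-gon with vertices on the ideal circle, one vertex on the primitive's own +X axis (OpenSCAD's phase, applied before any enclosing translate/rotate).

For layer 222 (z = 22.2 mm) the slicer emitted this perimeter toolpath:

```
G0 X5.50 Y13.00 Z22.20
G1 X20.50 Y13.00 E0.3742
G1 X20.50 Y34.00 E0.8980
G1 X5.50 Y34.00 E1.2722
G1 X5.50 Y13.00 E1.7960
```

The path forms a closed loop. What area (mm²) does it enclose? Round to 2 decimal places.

315.00 mm²

Apply the shoelace formula to the sequence of (X, Y) vertices; enclosed area = 315.00 mm².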